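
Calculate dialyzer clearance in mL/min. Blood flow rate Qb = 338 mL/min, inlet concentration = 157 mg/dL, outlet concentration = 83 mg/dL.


K = Qb * (Cb_in - Cb_out) / Cb_in
K = 338 * (157 - 83) / 157
K = 159.3 mL/min


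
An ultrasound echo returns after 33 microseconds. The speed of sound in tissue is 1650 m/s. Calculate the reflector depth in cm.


depth = c * t / 2
t = 33 us = 3.3000e-05 s
depth = 1650 * 3.3000e-05 / 2
depth = 0.027225 m = 2.7225 cm


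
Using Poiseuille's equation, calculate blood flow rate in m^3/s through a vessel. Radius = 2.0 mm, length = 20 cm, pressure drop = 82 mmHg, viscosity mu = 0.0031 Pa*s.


Q = pi*r^4*dP / (8*mu*L)
r = 0.002 m, L = 0.2 m
dP = 82 mmHg = 10932.404 Pa
Q = 1.1079e-04 m^3/s


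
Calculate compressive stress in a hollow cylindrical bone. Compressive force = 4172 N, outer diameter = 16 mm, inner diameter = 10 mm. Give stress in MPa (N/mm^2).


A = pi*(r_o^2 - r_i^2)
r_o = 8 mm, r_i = 5 mm
A = 122.522 mm^2
sigma = F/A = 4172 / 122.522
sigma = 34.05 MPa


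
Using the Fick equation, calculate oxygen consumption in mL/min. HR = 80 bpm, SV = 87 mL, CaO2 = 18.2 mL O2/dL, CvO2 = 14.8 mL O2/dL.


CO = HR*SV = 80*87/1000 = 6.96 L/min
a-v O2 diff = 18.2 - 14.8 = 3.4 mL/dL
VO2 = CO * (CaO2-CvO2) * 10 dL/L
VO2 = 6.96 * 3.4 * 10
VO2 = 236.6 mL/min


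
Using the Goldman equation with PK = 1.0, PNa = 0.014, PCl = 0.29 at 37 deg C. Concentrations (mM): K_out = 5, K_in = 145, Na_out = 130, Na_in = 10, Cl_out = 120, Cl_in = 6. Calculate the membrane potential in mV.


Vm = (RT/F)*ln((PK*Ko + PNa*Nao + PCl*Cli)/(PK*Ki + PNa*Nai + PCl*Clo))
Numer = 8.56, Denom = 179.94
Vm = -81.39 mV


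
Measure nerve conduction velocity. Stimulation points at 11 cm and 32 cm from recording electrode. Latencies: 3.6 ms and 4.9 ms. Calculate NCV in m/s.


Distance = (32 - 11) / 100 = 0.21 m
dt = (4.9 - 3.6) / 1000 = 0.0013 s
NCV = dist / dt = 161.5 m/s


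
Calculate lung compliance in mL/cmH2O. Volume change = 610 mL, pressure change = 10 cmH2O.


C = dV / dP
C = 610 / 10
C = 61 mL/cmH2O


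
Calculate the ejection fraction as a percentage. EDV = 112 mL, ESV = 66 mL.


SV = EDV - ESV = 112 - 66 = 46 mL
EF = SV/EDV * 100 = 46/112 * 100
EF = 41.07%


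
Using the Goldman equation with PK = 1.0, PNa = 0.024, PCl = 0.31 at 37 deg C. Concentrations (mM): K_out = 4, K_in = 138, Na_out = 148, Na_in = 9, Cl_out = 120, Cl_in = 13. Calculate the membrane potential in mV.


Vm = (RT/F)*ln((PK*Ko + PNa*Nao + PCl*Cli)/(PK*Ki + PNa*Nai + PCl*Clo))
Numer = 11.582, Denom = 175.416
Vm = -72.63 mV


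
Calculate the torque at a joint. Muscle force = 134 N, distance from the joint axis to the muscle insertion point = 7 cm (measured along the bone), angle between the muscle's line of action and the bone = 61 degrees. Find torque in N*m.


Torque = F * d * sin(theta)   (moment arm = d*sin(theta))
d = 7 cm = 0.07 m
Torque = 134 * 0.07 * sin(61)
Torque = 8.204 N*m


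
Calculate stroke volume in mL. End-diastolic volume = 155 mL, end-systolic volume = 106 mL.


SV = EDV - ESV
SV = 155 - 106
SV = 49 mL


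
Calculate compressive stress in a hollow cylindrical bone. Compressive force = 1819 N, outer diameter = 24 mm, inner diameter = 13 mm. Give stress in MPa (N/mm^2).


A = pi*(r_o^2 - r_i^2)
r_o = 12 mm, r_i = 6.5 mm
A = 319.657 mm^2
sigma = F/A = 1819 / 319.657
sigma = 5.69 MPa


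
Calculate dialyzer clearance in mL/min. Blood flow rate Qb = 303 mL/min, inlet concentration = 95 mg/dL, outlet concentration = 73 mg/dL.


K = Qb * (Cb_in - Cb_out) / Cb_in
K = 303 * (95 - 73) / 95
K = 70.17 mL/min


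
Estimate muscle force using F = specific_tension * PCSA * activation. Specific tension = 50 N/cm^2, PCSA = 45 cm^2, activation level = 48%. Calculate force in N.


F = sigma * PCSA * activation
F = 50 * 45 * 0.48
F = 1080 N


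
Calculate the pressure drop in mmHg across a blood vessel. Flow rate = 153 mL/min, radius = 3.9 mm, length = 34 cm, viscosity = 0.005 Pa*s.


dP = 8*mu*L*Q / (pi*r^4)
Q = 153 mL/min = 2.55e-06 m^3/s
dP = 47.7167 Pa = 47.7167 / 133.322 mmHg = 0.3579 mmHg


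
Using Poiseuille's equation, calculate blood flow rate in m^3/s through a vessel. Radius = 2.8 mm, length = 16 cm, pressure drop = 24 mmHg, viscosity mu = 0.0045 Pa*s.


Q = pi*r^4*dP / (8*mu*L)
r = 0.0028 m, L = 0.16 m
dP = 24 mmHg = 3199.728 Pa
Q = 1.0727e-04 m^3/s


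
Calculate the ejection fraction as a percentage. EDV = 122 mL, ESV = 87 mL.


SV = EDV - ESV = 122 - 87 = 35 mL
EF = SV/EDV * 100 = 35/122 * 100
EF = 28.69%


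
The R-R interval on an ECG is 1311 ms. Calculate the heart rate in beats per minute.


HR = 60 / RR_interval(s)
RR = 1311 ms = 1.311 s
HR = 60 / 1.311 = 45.77 bpm


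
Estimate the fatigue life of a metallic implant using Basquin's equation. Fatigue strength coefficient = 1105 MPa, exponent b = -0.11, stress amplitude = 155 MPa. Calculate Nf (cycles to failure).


sigma_a = sigma_f' * (2Nf)^b
2Nf = (sigma_a/sigma_f')^(1/b)
2Nf = (155/1105)^(1/-0.11)
2Nf = 56862173
Nf = 2.8431e+07


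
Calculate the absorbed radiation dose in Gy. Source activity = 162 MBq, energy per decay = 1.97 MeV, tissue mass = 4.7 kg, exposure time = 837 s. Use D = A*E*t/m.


A = 162 MBq = 1.6200e+08 Bq
E = 1.97 MeV = 3.15594e-13 J
D = A*E*t/m = 1.6200e+08*3.15594e-13*837/4.7
D = 0.009105 Gy


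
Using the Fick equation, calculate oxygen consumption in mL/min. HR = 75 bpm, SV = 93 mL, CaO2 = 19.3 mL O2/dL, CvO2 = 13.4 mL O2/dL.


CO = HR*SV = 75*93/1000 = 6.975 L/min
a-v O2 diff = 19.3 - 13.4 = 5.9 mL/dL
VO2 = CO * (CaO2-CvO2) * 10 dL/L
VO2 = 6.975 * 5.9 * 10
VO2 = 411.5 mL/min


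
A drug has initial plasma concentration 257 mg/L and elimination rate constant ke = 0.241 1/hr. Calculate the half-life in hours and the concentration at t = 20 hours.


t_half = ln(2) / ke = 0.693147 / 0.241 = 2.876 hr
C(t) = C0 * exp(-ke*t) = 257 * exp(-0.241*20)
C(20) = 2.073 mg/L


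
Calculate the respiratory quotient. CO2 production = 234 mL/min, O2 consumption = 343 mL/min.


RQ = VCO2 / VO2
RQ = 234 / 343
RQ = 0.6822


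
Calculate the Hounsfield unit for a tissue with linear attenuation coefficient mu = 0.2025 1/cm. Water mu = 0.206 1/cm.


HU = ((mu_tissue - mu_water) / mu_water) * 1000
HU = ((0.2025 - 0.206) / 0.206) * 1000
HU = -16.99


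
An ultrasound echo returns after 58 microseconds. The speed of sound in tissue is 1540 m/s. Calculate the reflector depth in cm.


depth = c * t / 2
t = 58 us = 5.8000e-05 s
depth = 1540 * 5.8000e-05 / 2
depth = 0.04466 m = 4.466 cm


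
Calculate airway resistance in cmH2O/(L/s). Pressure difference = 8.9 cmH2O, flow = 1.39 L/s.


R = dP / flow
R = 8.9 / 1.39
R = 6.403 cmH2O/(L/s)


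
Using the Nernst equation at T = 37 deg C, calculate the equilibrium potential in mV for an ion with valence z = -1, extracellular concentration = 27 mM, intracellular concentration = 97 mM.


E = (RT/(zF)) * ln(C_out/C_in)
T = 37 + 273.15 = 310.15 K
E = (8.314 * 310.15 / (-1 * 96485)) * ln(27/97)
E = 34.18 mV


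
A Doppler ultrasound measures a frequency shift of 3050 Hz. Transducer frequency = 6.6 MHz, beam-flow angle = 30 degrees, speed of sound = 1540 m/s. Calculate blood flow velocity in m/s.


v = fd * c / (2 * f0 * cos(theta))
v = 3050 * 1540 / (2 * 6.6000e+06 * cos(30))
v = 0.4109 m/s


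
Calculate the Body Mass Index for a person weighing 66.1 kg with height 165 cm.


BMI = weight / height^2
height = 165 cm = 1.65 m
BMI = 66.1 / 1.65^2
BMI = 24.28 kg/m^2


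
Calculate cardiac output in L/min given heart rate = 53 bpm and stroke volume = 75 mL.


CO = HR * SV
CO = 53 * 75 / 1000
CO = 3.975 L/min


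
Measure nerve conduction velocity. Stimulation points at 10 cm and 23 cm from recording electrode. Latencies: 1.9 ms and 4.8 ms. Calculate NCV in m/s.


Distance = (23 - 10) / 100 = 0.13 m
dt = (4.8 - 1.9) / 1000 = 0.0029 s
NCV = dist / dt = 44.83 m/s


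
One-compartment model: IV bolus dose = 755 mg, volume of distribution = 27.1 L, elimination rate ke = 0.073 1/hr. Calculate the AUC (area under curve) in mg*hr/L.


C0 = Dose/Vd = 755/27.1 = 27.8598 mg/L
AUC = C0/ke = 27.8598/0.073
AUC = 381.6 mg*hr/L


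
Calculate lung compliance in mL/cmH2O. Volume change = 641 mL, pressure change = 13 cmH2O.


C = dV / dP
C = 641 / 13
C = 49.31 mL/cmH2O


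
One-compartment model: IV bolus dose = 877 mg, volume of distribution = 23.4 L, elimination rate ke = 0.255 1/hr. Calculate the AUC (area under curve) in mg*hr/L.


C0 = Dose/Vd = 877/23.4 = 37.4786 mg/L
AUC = C0/ke = 37.4786/0.255
AUC = 147 mg*hr/L


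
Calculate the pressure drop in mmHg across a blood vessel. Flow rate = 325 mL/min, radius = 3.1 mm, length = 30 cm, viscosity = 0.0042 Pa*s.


dP = 8*mu*L*Q / (pi*r^4)
Q = 325 mL/min = 5.41667e-06 m^3/s
dP = 188.19 Pa = 188.19 / 133.322 mmHg = 1.412 mmHg


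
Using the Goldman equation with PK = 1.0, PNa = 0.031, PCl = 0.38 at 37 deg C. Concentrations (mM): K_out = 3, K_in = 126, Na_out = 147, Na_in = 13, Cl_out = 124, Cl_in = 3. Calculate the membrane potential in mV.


Vm = (RT/F)*ln((PK*Ko + PNa*Nao + PCl*Cli)/(PK*Ki + PNa*Nai + PCl*Clo))
Numer = 8.697, Denom = 173.523
Vm = -80 mV


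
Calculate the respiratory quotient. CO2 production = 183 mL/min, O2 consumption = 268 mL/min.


RQ = VCO2 / VO2
RQ = 183 / 268
RQ = 0.6828


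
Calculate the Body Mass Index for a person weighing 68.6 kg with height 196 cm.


BMI = weight / height^2
height = 196 cm = 1.96 m
BMI = 68.6 / 1.96^2
BMI = 17.86 kg/m^2


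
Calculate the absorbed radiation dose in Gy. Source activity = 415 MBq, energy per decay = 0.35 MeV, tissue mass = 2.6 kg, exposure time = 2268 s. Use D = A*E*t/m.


A = 415 MBq = 4.1500e+08 Bq
E = 0.35 MeV = 5.607e-14 J
D = A*E*t/m = 4.1500e+08*5.607e-14*2268/2.6
D = 0.0203 Gy


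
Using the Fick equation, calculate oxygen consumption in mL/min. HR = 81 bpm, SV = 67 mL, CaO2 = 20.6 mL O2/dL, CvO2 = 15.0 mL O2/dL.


CO = HR*SV = 81*67/1000 = 5.427 L/min
a-v O2 diff = 20.6 - 15.0 = 5.6 mL/dL
VO2 = CO * (CaO2-CvO2) * 10 dL/L
VO2 = 5.427 * 5.6 * 10
VO2 = 303.9 mL/min


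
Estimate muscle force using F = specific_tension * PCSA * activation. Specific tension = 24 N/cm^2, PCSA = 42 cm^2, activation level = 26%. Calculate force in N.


F = sigma * PCSA * activation
F = 24 * 42 * 0.26
F = 262.1 N


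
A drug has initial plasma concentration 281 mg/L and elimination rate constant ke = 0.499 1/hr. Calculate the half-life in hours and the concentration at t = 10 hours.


t_half = ln(2) / ke = 0.693147 / 0.499 = 1.389 hr
C(t) = C0 * exp(-ke*t) = 281 * exp(-0.499*10)
C(10) = 1.912 mg/L


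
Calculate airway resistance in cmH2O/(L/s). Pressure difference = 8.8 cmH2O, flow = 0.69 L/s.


R = dP / flow
R = 8.8 / 0.69
R = 12.75 cmH2O/(L/s)


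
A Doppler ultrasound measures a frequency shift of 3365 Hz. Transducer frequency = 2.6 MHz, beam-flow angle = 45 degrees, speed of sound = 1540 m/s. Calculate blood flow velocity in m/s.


v = fd * c / (2 * f0 * cos(theta))
v = 3365 * 1540 / (2 * 2.6000e+06 * cos(45))
v = 1.409 m/s


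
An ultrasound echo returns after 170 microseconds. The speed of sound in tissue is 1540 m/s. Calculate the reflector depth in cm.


depth = c * t / 2
t = 170 us = 1.7000e-04 s
depth = 1540 * 1.7000e-04 / 2
depth = 0.1309 m = 13.09 cm


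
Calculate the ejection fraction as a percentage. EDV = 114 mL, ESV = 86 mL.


SV = EDV - ESV = 114 - 86 = 28 mL
EF = SV/EDV * 100 = 28/114 * 100
EF = 24.56%


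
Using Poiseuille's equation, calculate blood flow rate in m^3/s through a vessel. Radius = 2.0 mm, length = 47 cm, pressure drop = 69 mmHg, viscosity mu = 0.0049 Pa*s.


Q = pi*r^4*dP / (8*mu*L)
r = 0.002 m, L = 0.47 m
dP = 69 mmHg = 9199.218 Pa
Q = 2.5098e-05 m^3/s


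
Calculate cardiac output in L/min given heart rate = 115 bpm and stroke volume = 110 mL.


CO = HR * SV
CO = 115 * 110 / 1000
CO = 12.65 L/min


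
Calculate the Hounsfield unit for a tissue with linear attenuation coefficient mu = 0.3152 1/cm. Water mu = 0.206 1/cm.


HU = ((mu_tissue - mu_water) / mu_water) * 1000
HU = ((0.3152 - 0.206) / 0.206) * 1000
HU = 530.1


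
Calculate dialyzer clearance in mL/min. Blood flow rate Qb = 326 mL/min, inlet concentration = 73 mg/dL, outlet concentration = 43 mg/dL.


K = Qb * (Cb_in - Cb_out) / Cb_in
K = 326 * (73 - 43) / 73
K = 134 mL/min


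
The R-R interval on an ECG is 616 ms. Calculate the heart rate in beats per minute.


HR = 60 / RR_interval(s)
RR = 616 ms = 0.616 s
HR = 60 / 0.616 = 97.4 bpm


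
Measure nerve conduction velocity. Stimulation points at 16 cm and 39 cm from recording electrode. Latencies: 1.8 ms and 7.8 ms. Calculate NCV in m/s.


Distance = (39 - 16) / 100 = 0.23 m
dt = (7.8 - 1.8) / 1000 = 0.006 s
NCV = dist / dt = 38.33 m/s


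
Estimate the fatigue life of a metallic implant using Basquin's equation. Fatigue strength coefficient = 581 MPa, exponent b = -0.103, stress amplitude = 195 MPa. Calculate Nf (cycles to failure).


sigma_a = sigma_f' * (2Nf)^b
2Nf = (sigma_a/sigma_f')^(1/b)
2Nf = (195/581)^(1/-0.103)
2Nf = 40115.826
Nf = 2.006e+04


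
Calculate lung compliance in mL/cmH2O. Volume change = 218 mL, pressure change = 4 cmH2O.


C = dV / dP
C = 218 / 4
C = 54.5 mL/cmH2O


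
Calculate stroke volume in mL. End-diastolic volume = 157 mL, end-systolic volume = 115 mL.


SV = EDV - ESV
SV = 157 - 115
SV = 42 mL


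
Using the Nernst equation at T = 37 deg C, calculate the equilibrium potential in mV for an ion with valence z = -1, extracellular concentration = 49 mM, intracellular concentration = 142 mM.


E = (RT/(zF)) * ln(C_out/C_in)
T = 37 + 273.15 = 310.15 K
E = (8.314 * 310.15 / (-1 * 96485)) * ln(49/142)
E = 28.44 mV


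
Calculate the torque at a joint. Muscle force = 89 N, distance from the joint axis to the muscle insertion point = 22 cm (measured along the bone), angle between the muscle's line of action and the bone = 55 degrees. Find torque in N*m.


Torque = F * d * sin(theta)   (moment arm = d*sin(theta))
d = 22 cm = 0.22 m
Torque = 89 * 0.22 * sin(55)
Torque = 16.04 N*m


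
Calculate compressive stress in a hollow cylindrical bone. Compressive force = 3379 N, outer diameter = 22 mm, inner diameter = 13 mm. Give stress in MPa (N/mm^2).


A = pi*(r_o^2 - r_i^2)
r_o = 11 mm, r_i = 6.5 mm
A = 247.4 mm^2
sigma = F/A = 3379 / 247.4
sigma = 13.66 MPa


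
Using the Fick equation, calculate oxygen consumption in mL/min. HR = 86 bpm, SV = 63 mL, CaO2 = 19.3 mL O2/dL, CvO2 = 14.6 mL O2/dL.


CO = HR*SV = 86*63/1000 = 5.418 L/min
a-v O2 diff = 19.3 - 14.6 = 4.7 mL/dL
VO2 = CO * (CaO2-CvO2) * 10 dL/L
VO2 = 5.418 * 4.7 * 10
VO2 = 254.6 mL/min


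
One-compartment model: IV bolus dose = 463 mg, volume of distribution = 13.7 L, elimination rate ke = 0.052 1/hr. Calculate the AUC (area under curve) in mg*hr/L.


C0 = Dose/Vd = 463/13.7 = 33.7956 mg/L
AUC = C0/ke = 33.7956/0.052
AUC = 649.9 mg*hr/L


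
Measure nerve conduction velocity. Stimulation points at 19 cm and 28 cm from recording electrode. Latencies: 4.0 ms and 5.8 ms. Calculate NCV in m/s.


Distance = (28 - 19) / 100 = 0.09 m
dt = (5.8 - 4.0) / 1000 = 0.0018 s
NCV = dist / dt = 50 m/s


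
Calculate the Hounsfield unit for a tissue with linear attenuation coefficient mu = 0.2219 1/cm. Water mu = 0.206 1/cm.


HU = ((mu_tissue - mu_water) / mu_water) * 1000
HU = ((0.2219 - 0.206) / 0.206) * 1000
HU = 77.18


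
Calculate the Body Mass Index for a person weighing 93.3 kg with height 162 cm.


BMI = weight / height^2
height = 162 cm = 1.62 m
BMI = 93.3 / 1.62^2
BMI = 35.55 kg/m^2


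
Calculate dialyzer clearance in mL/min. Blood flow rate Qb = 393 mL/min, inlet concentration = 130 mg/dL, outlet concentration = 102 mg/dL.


K = Qb * (Cb_in - Cb_out) / Cb_in
K = 393 * (130 - 102) / 130
K = 84.65 mL/min


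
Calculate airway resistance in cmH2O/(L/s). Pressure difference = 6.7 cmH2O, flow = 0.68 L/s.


R = dP / flow
R = 6.7 / 0.68
R = 9.853 cmH2O/(L/s)


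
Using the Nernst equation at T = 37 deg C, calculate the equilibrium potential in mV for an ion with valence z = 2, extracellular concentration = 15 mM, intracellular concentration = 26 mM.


E = (RT/(zF)) * ln(C_out/C_in)
T = 37 + 273.15 = 310.15 K
E = (8.314 * 310.15 / (2 * 96485)) * ln(15/26)
E = -7.35 mV


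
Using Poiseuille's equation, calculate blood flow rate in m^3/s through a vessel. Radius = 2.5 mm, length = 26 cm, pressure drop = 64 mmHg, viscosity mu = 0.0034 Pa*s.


Q = pi*r^4*dP / (8*mu*L)
r = 0.0025 m, L = 0.26 m
dP = 64 mmHg = 8532.608 Pa
Q = 1.4806e-04 m^3/s


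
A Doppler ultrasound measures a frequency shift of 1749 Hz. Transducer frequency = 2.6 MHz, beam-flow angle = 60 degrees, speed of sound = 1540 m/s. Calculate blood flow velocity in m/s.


v = fd * c / (2 * f0 * cos(theta))
v = 1749 * 1540 / (2 * 2.6000e+06 * cos(60))
v = 1.036 m/s


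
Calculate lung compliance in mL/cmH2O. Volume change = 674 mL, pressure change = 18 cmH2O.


C = dV / dP
C = 674 / 18
C = 37.44 mL/cmH2O


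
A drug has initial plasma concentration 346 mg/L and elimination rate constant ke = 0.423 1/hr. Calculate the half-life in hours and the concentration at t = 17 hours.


t_half = ln(2) / ke = 0.693147 / 0.423 = 1.639 hr
C(t) = C0 * exp(-ke*t) = 346 * exp(-0.423*17)
C(17) = 0.2607 mg/L


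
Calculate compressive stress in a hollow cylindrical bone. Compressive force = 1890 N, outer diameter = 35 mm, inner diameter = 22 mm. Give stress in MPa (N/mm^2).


A = pi*(r_o^2 - r_i^2)
r_o = 17.5 mm, r_i = 11 mm
A = 581.98 mm^2
sigma = F/A = 1890 / 581.98
sigma = 3.248 MPa


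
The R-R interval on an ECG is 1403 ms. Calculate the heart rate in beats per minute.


HR = 60 / RR_interval(s)
RR = 1403 ms = 1.403 s
HR = 60 / 1.403 = 42.77 bpm


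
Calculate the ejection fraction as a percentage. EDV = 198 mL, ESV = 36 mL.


SV = EDV - ESV = 198 - 36 = 162 mL
EF = SV/EDV * 100 = 162/198 * 100
EF = 81.82%


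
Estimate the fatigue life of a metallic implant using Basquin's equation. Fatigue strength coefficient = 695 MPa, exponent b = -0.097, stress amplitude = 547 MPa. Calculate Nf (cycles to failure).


sigma_a = sigma_f' * (2Nf)^b
2Nf = (sigma_a/sigma_f')^(1/b)
2Nf = (547/695)^(1/-0.097)
2Nf = 11.806983
Nf = 5.903


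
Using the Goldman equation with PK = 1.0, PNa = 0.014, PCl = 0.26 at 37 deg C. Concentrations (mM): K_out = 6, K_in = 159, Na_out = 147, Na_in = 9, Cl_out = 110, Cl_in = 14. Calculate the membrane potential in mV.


Vm = (RT/F)*ln((PK*Ko + PNa*Nao + PCl*Cli)/(PK*Ki + PNa*Nai + PCl*Clo))
Numer = 11.698, Denom = 187.726
Vm = -74.18 mV


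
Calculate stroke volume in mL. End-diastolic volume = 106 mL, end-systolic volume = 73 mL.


SV = EDV - ESV
SV = 106 - 73
SV = 33 mL


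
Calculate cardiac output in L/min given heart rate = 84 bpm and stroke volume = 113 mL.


CO = HR * SV
CO = 84 * 113 / 1000
CO = 9.492 L/min


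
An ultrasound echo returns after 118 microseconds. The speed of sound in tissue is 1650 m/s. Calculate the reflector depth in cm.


depth = c * t / 2
t = 118 us = 1.1800e-04 s
depth = 1650 * 1.1800e-04 / 2
depth = 0.09735 m = 9.735 cm


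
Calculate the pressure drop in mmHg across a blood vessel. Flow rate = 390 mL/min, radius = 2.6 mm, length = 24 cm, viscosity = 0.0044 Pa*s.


dP = 8*mu*L*Q / (pi*r^4)
Q = 390 mL/min = 6.5e-06 m^3/s
dP = 382.493 Pa = 382.493 / 133.322 mmHg = 2.869 mmHg


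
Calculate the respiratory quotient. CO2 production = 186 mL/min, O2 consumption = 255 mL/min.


RQ = VCO2 / VO2
RQ = 186 / 255
RQ = 0.7294


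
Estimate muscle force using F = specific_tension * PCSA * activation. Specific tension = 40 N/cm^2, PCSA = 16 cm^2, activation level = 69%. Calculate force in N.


F = sigma * PCSA * activation
F = 40 * 16 * 0.69
F = 441.6 N


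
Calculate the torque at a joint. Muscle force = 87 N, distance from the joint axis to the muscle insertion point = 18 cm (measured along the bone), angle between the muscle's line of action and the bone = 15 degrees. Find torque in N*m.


Torque = F * d * sin(theta)   (moment arm = d*sin(theta))
d = 18 cm = 0.18 m
Torque = 87 * 0.18 * sin(15)
Torque = 4.053 N*m


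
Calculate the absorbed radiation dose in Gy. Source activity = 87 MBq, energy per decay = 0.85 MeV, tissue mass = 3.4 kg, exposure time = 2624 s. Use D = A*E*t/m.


A = 87 MBq = 8.7000e+07 Bq
E = 0.85 MeV = 1.3617e-13 J
D = A*E*t/m = 8.7000e+07*1.3617e-13*2624/3.4
D = 0.009143 Gy


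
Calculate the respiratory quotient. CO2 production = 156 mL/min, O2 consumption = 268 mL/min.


RQ = VCO2 / VO2
RQ = 156 / 268
RQ = 0.5821


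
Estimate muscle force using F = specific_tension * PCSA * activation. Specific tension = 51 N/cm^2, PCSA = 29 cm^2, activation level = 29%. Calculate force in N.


F = sigma * PCSA * activation
F = 51 * 29 * 0.29
F = 428.9 N


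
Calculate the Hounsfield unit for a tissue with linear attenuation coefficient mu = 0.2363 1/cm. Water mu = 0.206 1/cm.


HU = ((mu_tissue - mu_water) / mu_water) * 1000
HU = ((0.2363 - 0.206) / 0.206) * 1000
HU = 147.1


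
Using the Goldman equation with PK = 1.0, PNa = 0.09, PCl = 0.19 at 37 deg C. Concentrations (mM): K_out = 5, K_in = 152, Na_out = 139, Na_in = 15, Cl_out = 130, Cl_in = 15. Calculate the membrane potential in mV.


Vm = (RT/F)*ln((PK*Ko + PNa*Nao + PCl*Cli)/(PK*Ki + PNa*Nai + PCl*Clo))
Numer = 20.36, Denom = 178.05
Vm = -57.95 mV


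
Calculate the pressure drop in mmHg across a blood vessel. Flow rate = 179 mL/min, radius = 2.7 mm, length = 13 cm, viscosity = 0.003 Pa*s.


dP = 8*mu*L*Q / (pi*r^4)
Q = 179 mL/min = 2.98333e-06 m^3/s
dP = 55.7508 Pa = 55.7508 / 133.322 mmHg = 0.4182 mmHg


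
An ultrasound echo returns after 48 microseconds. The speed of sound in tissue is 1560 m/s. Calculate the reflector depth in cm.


depth = c * t / 2
t = 48 us = 4.8000e-05 s
depth = 1560 * 4.8000e-05 / 2
depth = 0.03744 m = 3.744 cm


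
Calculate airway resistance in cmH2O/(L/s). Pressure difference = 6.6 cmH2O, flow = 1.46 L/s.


R = dP / flow
R = 6.6 / 1.46
R = 4.521 cmH2O/(L/s)


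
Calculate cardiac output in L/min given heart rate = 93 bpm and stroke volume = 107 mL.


CO = HR * SV
CO = 93 * 107 / 1000
CO = 9.951 L/min


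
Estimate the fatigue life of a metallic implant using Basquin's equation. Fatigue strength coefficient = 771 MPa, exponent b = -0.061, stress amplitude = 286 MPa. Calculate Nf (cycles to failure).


sigma_a = sigma_f' * (2Nf)^b
2Nf = (sigma_a/sigma_f')^(1/b)
2Nf = (286/771)^(1/-0.061)
2Nf = 11493827
Nf = 5.7469e+06


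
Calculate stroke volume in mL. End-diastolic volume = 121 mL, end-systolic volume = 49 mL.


SV = EDV - ESV
SV = 121 - 49
SV = 72 mL


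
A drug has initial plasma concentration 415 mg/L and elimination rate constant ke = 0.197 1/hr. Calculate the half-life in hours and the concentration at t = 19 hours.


t_half = ln(2) / ke = 0.693147 / 0.197 = 3.519 hr
C(t) = C0 * exp(-ke*t) = 415 * exp(-0.197*19)
C(19) = 9.828 mg/L


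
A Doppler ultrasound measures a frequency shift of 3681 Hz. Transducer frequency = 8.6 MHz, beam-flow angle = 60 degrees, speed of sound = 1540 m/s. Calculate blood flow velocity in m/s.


v = fd * c / (2 * f0 * cos(theta))
v = 3681 * 1540 / (2 * 8.6000e+06 * cos(60))
v = 0.6592 m/s


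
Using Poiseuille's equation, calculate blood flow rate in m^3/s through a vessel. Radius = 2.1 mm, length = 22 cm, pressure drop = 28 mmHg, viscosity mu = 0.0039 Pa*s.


Q = pi*r^4*dP / (8*mu*L)
r = 0.0021 m, L = 0.22 m
dP = 28 mmHg = 3733.016 Pa
Q = 3.3228e-05 m^3/s


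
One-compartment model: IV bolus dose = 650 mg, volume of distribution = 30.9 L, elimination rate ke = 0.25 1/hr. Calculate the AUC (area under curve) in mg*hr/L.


C0 = Dose/Vd = 650/30.9 = 21.0356 mg/L
AUC = C0/ke = 21.0356/0.25
AUC = 84.14 mg*hr/L


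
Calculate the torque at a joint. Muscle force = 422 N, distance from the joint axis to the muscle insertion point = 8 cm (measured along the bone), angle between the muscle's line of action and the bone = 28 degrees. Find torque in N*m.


Torque = F * d * sin(theta)   (moment arm = d*sin(theta))
d = 8 cm = 0.08 m
Torque = 422 * 0.08 * sin(28)
Torque = 15.85 N*m


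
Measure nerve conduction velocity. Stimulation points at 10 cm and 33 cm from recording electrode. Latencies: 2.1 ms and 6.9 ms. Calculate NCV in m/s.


Distance = (33 - 10) / 100 = 0.23 m
dt = (6.9 - 2.1) / 1000 = 0.0048 s
NCV = dist / dt = 47.92 m/s


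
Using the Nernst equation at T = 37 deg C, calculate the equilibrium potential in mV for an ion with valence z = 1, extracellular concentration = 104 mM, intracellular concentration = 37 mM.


E = (RT/(zF)) * ln(C_out/C_in)
T = 37 + 273.15 = 310.15 K
E = (8.314 * 310.15 / (1 * 96485)) * ln(104/37)
E = 27.62 mV


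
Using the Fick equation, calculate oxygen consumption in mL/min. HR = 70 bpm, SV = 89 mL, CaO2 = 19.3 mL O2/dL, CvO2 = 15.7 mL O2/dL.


CO = HR*SV = 70*89/1000 = 6.23 L/min
a-v O2 diff = 19.3 - 15.7 = 3.6 mL/dL
VO2 = CO * (CaO2-CvO2) * 10 dL/L
VO2 = 6.23 * 3.6 * 10
VO2 = 224.3 mL/min


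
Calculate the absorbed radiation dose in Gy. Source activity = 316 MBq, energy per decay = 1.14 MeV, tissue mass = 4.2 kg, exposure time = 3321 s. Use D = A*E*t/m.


A = 316 MBq = 3.1600e+08 Bq
E = 1.14 MeV = 1.82628e-13 J
D = A*E*t/m = 3.1600e+08*1.82628e-13*3321/4.2
D = 0.04563 Gy


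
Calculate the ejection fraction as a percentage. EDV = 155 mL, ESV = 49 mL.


SV = EDV - ESV = 155 - 49 = 106 mL
EF = SV/EDV * 100 = 106/155 * 100
EF = 68.39%


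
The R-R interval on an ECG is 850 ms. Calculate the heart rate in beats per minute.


HR = 60 / RR_interval(s)
RR = 850 ms = 0.85 s
HR = 60 / 0.85 = 70.59 bpm


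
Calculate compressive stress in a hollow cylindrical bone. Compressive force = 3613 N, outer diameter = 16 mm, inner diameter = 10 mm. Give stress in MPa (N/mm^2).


A = pi*(r_o^2 - r_i^2)
r_o = 8 mm, r_i = 5 mm
A = 122.522 mm^2
sigma = F/A = 3613 / 122.522
sigma = 29.49 MPa


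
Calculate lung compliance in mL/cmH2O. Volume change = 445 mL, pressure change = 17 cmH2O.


C = dV / dP
C = 445 / 17
C = 26.18 mL/cmH2O


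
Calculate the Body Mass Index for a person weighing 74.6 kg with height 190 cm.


BMI = weight / height^2
height = 190 cm = 1.9 m
BMI = 74.6 / 1.9^2
BMI = 20.66 kg/m^2


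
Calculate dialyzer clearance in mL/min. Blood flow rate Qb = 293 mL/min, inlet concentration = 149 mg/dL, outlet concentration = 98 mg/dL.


K = Qb * (Cb_in - Cb_out) / Cb_in
K = 293 * (149 - 98) / 149
K = 100.3 mL/min


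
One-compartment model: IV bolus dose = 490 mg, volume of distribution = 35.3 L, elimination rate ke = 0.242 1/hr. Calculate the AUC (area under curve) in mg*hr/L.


C0 = Dose/Vd = 490/35.3 = 13.881 mg/L
AUC = C0/ke = 13.881/0.242
AUC = 57.36 mg*hr/L


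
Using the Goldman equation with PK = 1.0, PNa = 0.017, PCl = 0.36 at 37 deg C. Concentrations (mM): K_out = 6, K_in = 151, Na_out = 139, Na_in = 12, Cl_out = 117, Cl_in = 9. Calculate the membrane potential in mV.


Vm = (RT/F)*ln((PK*Ko + PNa*Nao + PCl*Cli)/(PK*Ki + PNa*Nai + PCl*Clo))
Numer = 11.603, Denom = 193.324
Vm = -75.18 mV


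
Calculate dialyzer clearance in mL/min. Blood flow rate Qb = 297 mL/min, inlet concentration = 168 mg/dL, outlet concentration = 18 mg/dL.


K = Qb * (Cb_in - Cb_out) / Cb_in
K = 297 * (168 - 18) / 168
K = 265.2 mL/min


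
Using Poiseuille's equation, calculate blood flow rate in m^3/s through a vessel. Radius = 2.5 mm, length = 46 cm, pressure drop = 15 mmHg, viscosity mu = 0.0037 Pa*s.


Q = pi*r^4*dP / (8*mu*L)
r = 0.0025 m, L = 0.46 m
dP = 15 mmHg = 1999.83 Pa
Q = 1.8024e-05 m^3/s


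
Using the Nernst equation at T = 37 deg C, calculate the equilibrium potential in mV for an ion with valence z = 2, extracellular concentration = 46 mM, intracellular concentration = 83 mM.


E = (RT/(zF)) * ln(C_out/C_in)
T = 37 + 273.15 = 310.15 K
E = (8.314 * 310.15 / (2 * 96485)) * ln(46/83)
E = -7.887 mV


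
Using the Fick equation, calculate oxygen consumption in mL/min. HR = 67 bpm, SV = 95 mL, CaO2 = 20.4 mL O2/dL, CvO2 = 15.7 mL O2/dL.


CO = HR*SV = 67*95/1000 = 6.365 L/min
a-v O2 diff = 20.4 - 15.7 = 4.7 mL/dL
VO2 = CO * (CaO2-CvO2) * 10 dL/L
VO2 = 6.365 * 4.7 * 10
VO2 = 299.2 mL/min


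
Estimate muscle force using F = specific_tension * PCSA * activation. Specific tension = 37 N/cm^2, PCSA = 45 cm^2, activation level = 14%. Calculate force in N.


F = sigma * PCSA * activation
F = 37 * 45 * 0.14
F = 233.1 N


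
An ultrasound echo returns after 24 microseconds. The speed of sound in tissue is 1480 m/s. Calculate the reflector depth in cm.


depth = c * t / 2
t = 24 us = 2.4000e-05 s
depth = 1480 * 2.4000e-05 / 2
depth = 0.01776 m = 1.776 cm


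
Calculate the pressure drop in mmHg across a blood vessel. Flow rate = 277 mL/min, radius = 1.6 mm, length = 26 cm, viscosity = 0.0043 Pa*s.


dP = 8*mu*L*Q / (pi*r^4)
Q = 277 mL/min = 4.61667e-06 m^3/s
dP = 2005.54 Pa = 2005.54 / 133.322 mmHg = 15.04 mmHg


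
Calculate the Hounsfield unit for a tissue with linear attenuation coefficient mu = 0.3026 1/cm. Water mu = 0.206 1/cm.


HU = ((mu_tissue - mu_water) / mu_water) * 1000
HU = ((0.3026 - 0.206) / 0.206) * 1000
HU = 468.9


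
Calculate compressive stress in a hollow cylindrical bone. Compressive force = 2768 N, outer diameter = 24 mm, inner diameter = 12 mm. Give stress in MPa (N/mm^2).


A = pi*(r_o^2 - r_i^2)
r_o = 12 mm, r_i = 6 mm
A = 339.292 mm^2
sigma = F/A = 2768 / 339.292
sigma = 8.158 MPa


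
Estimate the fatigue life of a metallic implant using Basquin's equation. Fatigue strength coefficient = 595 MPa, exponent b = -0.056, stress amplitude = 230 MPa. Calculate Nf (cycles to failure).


sigma_a = sigma_f' * (2Nf)^b
2Nf = (sigma_a/sigma_f')^(1/b)
2Nf = (230/595)^(1/-0.056)
2Nf = 23509016
Nf = 1.1755e+07


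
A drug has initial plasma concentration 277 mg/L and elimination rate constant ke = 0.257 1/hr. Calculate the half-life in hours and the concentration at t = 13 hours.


t_half = ln(2) / ke = 0.693147 / 0.257 = 2.697 hr
C(t) = C0 * exp(-ke*t) = 277 * exp(-0.257*13)
C(13) = 9.806 mg/L


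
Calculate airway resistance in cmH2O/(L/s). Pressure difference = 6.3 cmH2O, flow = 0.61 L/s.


R = dP / flow
R = 6.3 / 0.61
R = 10.33 cmH2O/(L/s)


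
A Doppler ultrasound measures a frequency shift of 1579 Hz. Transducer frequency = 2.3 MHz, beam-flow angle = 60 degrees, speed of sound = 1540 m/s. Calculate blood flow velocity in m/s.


v = fd * c / (2 * f0 * cos(theta))
v = 1579 * 1540 / (2 * 2.3000e+06 * cos(60))
v = 1.057 m/s


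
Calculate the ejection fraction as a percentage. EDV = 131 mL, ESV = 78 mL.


SV = EDV - ESV = 131 - 78 = 53 mL
EF = SV/EDV * 100 = 53/131 * 100
EF = 40.46%


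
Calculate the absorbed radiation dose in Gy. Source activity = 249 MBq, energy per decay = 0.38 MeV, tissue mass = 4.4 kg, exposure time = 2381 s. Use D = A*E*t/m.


A = 249 MBq = 2.4900e+08 Bq
E = 0.38 MeV = 6.0876e-14 J
D = A*E*t/m = 2.4900e+08*6.0876e-14*2381/4.4
D = 0.008203 Gy


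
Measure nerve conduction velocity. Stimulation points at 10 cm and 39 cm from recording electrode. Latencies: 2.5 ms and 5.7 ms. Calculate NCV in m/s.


Distance = (39 - 10) / 100 = 0.29 m
dt = (5.7 - 2.5) / 1000 = 0.0032 s
NCV = dist / dt = 90.62 m/s


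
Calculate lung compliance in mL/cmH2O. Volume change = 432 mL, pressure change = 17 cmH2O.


C = dV / dP
C = 432 / 17
C = 25.41 mL/cmH2O


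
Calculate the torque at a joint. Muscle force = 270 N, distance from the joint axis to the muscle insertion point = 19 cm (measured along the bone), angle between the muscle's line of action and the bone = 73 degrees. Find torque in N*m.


Torque = F * d * sin(theta)   (moment arm = d*sin(theta))
d = 19 cm = 0.19 m
Torque = 270 * 0.19 * sin(73)
Torque = 49.06 N*m


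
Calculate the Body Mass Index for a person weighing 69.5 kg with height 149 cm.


BMI = weight / height^2
height = 149 cm = 1.49 m
BMI = 69.5 / 1.49^2
BMI = 31.3 kg/m^2


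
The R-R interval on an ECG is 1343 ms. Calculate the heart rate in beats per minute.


HR = 60 / RR_interval(s)
RR = 1343 ms = 1.343 s
HR = 60 / 1.343 = 44.68 bpm


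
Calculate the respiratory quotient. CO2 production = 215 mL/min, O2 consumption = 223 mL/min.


RQ = VCO2 / VO2
RQ = 215 / 223
RQ = 0.9641


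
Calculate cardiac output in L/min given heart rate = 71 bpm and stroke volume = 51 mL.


CO = HR * SV
CO = 71 * 51 / 1000
CO = 3.621 L/min


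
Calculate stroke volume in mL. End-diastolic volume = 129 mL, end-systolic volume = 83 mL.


SV = EDV - ESV
SV = 129 - 83
SV = 46 mL


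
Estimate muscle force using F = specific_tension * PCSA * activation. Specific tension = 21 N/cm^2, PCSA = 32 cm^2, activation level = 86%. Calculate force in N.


F = sigma * PCSA * activation
F = 21 * 32 * 0.86
F = 577.9 N


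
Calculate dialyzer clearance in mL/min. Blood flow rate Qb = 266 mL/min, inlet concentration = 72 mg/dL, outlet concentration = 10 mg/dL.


K = Qb * (Cb_in - Cb_out) / Cb_in
K = 266 * (72 - 10) / 72
K = 229.1 mL/min


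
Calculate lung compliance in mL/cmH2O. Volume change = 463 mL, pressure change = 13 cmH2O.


C = dV / dP
C = 463 / 13
C = 35.62 mL/cmH2O


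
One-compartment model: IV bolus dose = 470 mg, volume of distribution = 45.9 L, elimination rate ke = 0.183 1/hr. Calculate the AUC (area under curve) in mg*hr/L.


C0 = Dose/Vd = 470/45.9 = 10.2397 mg/L
AUC = C0/ke = 10.2397/0.183
AUC = 55.95 mg*hr/L


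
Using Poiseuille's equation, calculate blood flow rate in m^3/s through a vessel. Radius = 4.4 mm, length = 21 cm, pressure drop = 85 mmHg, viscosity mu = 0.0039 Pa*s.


Q = pi*r^4*dP / (8*mu*L)
r = 0.0044 m, L = 0.21 m
dP = 85 mmHg = 11332.37 Pa
Q = 0.002037 m^3/s


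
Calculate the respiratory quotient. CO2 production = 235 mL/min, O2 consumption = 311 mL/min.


RQ = VCO2 / VO2
RQ = 235 / 311
RQ = 0.7556


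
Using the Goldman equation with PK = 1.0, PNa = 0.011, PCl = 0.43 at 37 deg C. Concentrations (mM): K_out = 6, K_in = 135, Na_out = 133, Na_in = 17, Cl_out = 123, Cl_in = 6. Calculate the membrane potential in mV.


Vm = (RT/F)*ln((PK*Ko + PNa*Nao + PCl*Cli)/(PK*Ki + PNa*Nai + PCl*Clo))
Numer = 10.043, Denom = 188.077
Vm = -78.3 mV


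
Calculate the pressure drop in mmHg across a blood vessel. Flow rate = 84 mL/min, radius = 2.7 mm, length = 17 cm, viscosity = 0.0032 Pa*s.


dP = 8*mu*L*Q / (pi*r^4)
Q = 84 mL/min = 1.4e-06 m^3/s
dP = 36.4932 Pa = 36.4932 / 133.322 mmHg = 0.2737 mmHg


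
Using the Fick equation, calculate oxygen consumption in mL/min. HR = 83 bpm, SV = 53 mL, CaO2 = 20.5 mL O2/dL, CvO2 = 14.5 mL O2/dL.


CO = HR*SV = 83*53/1000 = 4.399 L/min
a-v O2 diff = 20.5 - 14.5 = 6 mL/dL
VO2 = CO * (CaO2-CvO2) * 10 dL/L
VO2 = 4.399 * 6 * 10
VO2 = 263.9 mL/min


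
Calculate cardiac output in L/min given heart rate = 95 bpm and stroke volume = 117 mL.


CO = HR * SV
CO = 95 * 117 / 1000
CO = 11.12 L/min


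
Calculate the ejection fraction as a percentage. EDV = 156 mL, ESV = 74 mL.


SV = EDV - ESV = 156 - 74 = 82 mL
EF = SV/EDV * 100 = 82/156 * 100
EF = 52.56%


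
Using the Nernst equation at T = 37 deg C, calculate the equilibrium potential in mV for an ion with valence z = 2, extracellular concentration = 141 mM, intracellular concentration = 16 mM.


E = (RT/(zF)) * ln(C_out/C_in)
T = 37 + 273.15 = 310.15 K
E = (8.314 * 310.15 / (2 * 96485)) * ln(141/16)
E = 29.08 mV


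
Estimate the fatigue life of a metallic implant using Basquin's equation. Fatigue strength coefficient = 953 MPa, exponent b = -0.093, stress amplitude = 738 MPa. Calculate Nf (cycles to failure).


sigma_a = sigma_f' * (2Nf)^b
2Nf = (sigma_a/sigma_f')^(1/b)
2Nf = (738/953)^(1/-0.093)
2Nf = 15.629363
Nf = 7.815


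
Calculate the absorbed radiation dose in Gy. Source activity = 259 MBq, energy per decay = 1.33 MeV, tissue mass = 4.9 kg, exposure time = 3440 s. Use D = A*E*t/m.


A = 259 MBq = 2.5900e+08 Bq
E = 1.33 MeV = 2.13066e-13 J
D = A*E*t/m = 2.5900e+08*2.13066e-13*3440/4.9
D = 0.03874 Gy


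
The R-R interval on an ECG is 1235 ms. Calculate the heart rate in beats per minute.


HR = 60 / RR_interval(s)
RR = 1235 ms = 1.235 s
HR = 60 / 1.235 = 48.58 bpm


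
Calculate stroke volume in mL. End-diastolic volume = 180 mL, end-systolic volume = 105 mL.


SV = EDV - ESV
SV = 180 - 105
SV = 75 mL


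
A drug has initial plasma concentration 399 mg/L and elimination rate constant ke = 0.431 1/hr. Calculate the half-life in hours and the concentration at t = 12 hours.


t_half = ln(2) / ke = 0.693147 / 0.431 = 1.608 hr
C(t) = C0 * exp(-ke*t) = 399 * exp(-0.431*12)
C(12) = 2.264 mg/L


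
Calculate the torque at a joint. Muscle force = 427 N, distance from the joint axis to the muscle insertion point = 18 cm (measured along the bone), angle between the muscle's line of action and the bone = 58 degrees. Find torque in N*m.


Torque = F * d * sin(theta)   (moment arm = d*sin(theta))
d = 18 cm = 0.18 m
Torque = 427 * 0.18 * sin(58)
Torque = 65.18 N*m


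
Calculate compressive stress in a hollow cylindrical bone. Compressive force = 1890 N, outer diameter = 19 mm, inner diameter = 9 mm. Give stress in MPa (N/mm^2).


A = pi*(r_o^2 - r_i^2)
r_o = 9.5 mm, r_i = 4.5 mm
A = 219.911 mm^2
sigma = F/A = 1890 / 219.911
sigma = 8.594 MPa


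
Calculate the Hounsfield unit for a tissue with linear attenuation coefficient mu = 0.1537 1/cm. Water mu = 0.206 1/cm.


HU = ((mu_tissue - mu_water) / mu_water) * 1000
HU = ((0.1537 - 0.206) / 0.206) * 1000
HU = -253.9


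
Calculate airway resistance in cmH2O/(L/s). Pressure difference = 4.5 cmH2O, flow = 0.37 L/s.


R = dP / flow
R = 4.5 / 0.37
R = 12.16 cmH2O/(L/s)


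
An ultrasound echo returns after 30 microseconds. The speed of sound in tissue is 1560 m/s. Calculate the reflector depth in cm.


depth = c * t / 2
t = 30 us = 3.0000e-05 s
depth = 1560 * 3.0000e-05 / 2
depth = 0.0234 m = 2.34 cm


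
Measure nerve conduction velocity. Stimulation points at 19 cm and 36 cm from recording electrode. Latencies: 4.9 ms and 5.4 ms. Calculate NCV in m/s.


Distance = (36 - 19) / 100 = 0.17 m
dt = (5.4 - 4.9) / 1000 = 5.0000e-04 s
NCV = dist / dt = 340 m/s


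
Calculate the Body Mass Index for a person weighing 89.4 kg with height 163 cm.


BMI = weight / height^2
height = 163 cm = 1.63 m
BMI = 89.4 / 1.63^2
BMI = 33.65 kg/m^2


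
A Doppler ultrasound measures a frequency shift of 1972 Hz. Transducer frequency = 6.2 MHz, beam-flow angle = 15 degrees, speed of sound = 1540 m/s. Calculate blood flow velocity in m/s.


v = fd * c / (2 * f0 * cos(theta))
v = 1972 * 1540 / (2 * 6.2000e+06 * cos(15))
v = 0.2535 m/s


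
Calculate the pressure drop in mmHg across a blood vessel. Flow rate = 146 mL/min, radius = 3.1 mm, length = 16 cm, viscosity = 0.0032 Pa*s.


dP = 8*mu*L*Q / (pi*r^4)
Q = 146 mL/min = 2.43333e-06 m^3/s
dP = 34.353 Pa = 34.353 / 133.322 mmHg = 0.2577 mmHg


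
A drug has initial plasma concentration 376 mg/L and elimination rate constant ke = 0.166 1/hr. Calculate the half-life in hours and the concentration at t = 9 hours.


t_half = ln(2) / ke = 0.693147 / 0.166 = 4.176 hr
C(t) = C0 * exp(-ke*t) = 376 * exp(-0.166*9)
C(9) = 84.4 mg/L


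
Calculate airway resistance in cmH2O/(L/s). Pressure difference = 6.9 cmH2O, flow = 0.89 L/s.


R = dP / flow
R = 6.9 / 0.89
R = 7.753 cmH2O/(L/s)


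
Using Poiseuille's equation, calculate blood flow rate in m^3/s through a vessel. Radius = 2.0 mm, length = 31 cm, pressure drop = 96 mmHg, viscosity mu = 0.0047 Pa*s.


Q = pi*r^4*dP / (8*mu*L)
r = 0.002 m, L = 0.31 m
dP = 96 mmHg = 12798.912 Pa
Q = 5.5194e-05 m^3/s
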